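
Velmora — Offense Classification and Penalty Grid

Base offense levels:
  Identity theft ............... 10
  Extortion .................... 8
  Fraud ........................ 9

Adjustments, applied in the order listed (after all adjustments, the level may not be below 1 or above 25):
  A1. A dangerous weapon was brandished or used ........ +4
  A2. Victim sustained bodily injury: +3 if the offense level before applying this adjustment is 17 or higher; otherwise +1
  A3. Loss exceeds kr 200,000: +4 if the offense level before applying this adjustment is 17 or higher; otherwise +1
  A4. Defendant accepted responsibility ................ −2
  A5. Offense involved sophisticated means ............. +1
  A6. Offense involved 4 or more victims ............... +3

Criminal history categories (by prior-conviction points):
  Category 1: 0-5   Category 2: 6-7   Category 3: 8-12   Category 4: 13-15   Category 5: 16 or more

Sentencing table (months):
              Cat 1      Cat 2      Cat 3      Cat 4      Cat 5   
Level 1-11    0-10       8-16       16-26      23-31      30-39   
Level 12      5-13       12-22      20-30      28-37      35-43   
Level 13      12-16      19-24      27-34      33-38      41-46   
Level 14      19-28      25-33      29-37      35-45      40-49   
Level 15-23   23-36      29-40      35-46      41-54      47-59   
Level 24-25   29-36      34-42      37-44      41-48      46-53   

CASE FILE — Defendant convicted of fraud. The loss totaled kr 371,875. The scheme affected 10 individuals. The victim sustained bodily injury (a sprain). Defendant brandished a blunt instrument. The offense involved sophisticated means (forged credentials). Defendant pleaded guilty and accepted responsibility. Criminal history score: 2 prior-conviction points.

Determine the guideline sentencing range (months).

23-36 months

Base offense level for fraud: 9.
A1 applies: 9 + 4 = 13.
A2 applies (level before this adjustment is 13 < 17, so +1): 13 + 1 = 14.
A3 applies (level before this adjustment is 14 < 17, so +1): 14 + 1 = 15.
A4 applies: 15 − 2 = 13.
A5 applies: 13 + 1 = 14.
A6 applies: 14 + 3 = 17.
Final offense level: 17.
Criminal history: 2 prior points → Category 1 (0-5).
Level 17 falls in the 15-23 band.
Grid: Level 15-23 × Category 1 = 23-36 months.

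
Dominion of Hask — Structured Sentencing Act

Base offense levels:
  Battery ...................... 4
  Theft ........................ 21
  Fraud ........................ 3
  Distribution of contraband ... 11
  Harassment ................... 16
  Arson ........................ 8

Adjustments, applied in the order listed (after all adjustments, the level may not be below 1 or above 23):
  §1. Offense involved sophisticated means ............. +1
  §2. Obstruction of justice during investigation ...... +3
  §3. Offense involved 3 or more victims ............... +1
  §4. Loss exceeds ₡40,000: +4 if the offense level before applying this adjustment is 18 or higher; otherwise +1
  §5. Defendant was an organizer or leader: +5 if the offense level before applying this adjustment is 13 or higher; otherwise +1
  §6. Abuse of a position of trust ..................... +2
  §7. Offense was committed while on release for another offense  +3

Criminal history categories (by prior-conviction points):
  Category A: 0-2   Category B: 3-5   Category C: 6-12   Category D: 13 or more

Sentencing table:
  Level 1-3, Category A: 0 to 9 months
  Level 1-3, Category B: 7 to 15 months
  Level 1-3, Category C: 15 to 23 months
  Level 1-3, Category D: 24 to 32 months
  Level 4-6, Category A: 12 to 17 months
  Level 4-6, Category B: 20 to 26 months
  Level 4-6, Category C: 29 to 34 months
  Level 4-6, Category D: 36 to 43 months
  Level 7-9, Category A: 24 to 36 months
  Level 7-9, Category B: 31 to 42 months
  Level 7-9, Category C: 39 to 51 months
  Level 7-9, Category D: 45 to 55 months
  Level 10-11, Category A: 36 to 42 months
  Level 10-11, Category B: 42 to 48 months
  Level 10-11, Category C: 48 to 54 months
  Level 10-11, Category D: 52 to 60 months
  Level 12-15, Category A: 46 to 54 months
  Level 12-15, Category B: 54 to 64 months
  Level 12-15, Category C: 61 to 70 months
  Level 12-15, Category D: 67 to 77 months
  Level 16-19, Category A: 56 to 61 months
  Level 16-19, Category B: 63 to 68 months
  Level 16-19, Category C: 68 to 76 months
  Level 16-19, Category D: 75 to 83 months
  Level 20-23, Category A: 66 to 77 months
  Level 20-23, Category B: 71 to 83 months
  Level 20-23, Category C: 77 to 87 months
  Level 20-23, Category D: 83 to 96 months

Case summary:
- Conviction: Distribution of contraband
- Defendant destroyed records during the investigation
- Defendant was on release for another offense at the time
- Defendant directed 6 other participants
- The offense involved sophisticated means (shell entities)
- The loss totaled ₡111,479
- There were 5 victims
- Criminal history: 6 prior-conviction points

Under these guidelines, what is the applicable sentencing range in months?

77-87 months

Base offense level for distribution of contraband: 11.
§1 applies: 11 + 1 = 12.
§2 applies: 12 + 3 = 15.
§3 applies: 15 + 1 = 16.
§4 applies (level before this adjustment is 16 < 18, so +1): 16 + 1 = 17.
§5 applies (level before this adjustment is 17 ≥ 13, so +5): 17 + 5 = 22.
§7 applies: 22 + 3 = 25.
Level 25 exceeds the maximum of 23; capped at 23.
Final offense level: 23.
Criminal history: 6 prior points → Category C (6-12).
Level 23 falls in the 20-23 band.
Grid: Level 20-23 × Category C = 77-87 months.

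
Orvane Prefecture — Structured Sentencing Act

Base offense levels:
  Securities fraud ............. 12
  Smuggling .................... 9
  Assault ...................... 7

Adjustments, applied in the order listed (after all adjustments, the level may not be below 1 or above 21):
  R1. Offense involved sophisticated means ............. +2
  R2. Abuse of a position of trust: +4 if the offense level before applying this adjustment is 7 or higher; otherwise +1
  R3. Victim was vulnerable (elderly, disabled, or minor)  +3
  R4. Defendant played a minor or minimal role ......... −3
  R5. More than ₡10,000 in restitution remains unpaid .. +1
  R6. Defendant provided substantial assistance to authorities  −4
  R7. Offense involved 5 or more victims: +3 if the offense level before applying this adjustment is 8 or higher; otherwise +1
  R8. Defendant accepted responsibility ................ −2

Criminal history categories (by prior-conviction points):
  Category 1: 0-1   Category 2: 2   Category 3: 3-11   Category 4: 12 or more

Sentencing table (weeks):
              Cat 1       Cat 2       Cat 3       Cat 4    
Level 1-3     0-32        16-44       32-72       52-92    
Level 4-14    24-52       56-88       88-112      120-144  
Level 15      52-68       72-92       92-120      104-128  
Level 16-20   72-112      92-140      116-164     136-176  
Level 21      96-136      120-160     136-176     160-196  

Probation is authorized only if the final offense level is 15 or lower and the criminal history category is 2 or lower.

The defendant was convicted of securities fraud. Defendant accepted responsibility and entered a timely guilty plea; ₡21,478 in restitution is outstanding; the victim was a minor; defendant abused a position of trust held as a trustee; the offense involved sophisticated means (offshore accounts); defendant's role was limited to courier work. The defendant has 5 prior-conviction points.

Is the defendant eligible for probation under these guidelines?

No

Base offense level for securities fraud: 12.
R1 applies: 12 + 2 = 14.
R2 applies (level before this adjustment is 14 ≥ 7, so +4): 14 + 4 = 18.
R3 applies: 18 + 3 = 21.
R4 applies: 21 − 3 = 18.
R5 applies: 18 + 1 = 19.
R8 applies: 19 − 2 = 17.
Final offense level: 17.
Criminal history: 5 prior points → Category 3 (3-11).
Level 17 falls in the 16-20 band.
Grid: Level 16-20 × Category 3 = 116-164 weeks.
Probation check: level 17 > 15 and category 3 > 2 → not eligible.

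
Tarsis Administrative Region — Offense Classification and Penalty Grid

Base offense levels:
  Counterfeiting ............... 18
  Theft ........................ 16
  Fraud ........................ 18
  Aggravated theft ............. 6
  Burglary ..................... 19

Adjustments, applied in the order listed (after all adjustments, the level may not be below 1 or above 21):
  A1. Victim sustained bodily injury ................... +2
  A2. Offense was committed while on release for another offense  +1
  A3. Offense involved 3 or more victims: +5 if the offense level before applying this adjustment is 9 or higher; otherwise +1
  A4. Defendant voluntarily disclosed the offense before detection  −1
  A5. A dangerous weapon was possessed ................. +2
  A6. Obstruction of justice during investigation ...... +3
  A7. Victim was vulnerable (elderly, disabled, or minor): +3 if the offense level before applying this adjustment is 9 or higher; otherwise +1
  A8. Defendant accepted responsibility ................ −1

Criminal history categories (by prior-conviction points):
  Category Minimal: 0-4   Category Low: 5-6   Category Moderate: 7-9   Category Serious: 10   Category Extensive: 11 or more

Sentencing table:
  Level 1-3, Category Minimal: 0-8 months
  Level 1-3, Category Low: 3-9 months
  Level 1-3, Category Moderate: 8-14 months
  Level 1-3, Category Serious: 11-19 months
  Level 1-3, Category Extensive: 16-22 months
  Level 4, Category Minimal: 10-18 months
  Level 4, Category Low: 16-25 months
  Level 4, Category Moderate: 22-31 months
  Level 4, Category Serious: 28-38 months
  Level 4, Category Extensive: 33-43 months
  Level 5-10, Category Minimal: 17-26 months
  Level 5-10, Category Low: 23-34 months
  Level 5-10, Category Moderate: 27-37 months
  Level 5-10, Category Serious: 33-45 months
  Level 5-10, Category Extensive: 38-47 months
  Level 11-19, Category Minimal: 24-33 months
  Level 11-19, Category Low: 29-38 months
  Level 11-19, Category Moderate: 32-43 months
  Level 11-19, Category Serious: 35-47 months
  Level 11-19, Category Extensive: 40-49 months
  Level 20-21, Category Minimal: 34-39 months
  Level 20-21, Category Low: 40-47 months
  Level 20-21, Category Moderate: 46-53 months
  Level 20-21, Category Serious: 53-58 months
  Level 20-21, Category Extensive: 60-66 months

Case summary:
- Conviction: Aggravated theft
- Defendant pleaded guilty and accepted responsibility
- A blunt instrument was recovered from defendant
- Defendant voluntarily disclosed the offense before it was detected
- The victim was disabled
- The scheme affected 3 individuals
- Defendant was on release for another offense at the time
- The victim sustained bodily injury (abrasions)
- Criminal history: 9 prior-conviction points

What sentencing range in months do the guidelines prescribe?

Base offense level for aggravated theft: 6.
A1 applies: 6 + 2 = 8.
A2 applies: 8 + 1 = 9.
A3 applies (level before this adjustment is 9 ≥ 9, so +5): 9 + 5 = 14.
A4 applies: 14 − 1 = 13.
A5 applies: 13 + 2 = 15.
A7 applies (level before this adjustment is 15 ≥ 9, so +3): 15 + 3 = 18.
A8 applies: 18 − 1 = 17.
Final offense level: 17.
Criminal history: 9 prior points → Category Moderate (7-9).
Level 17 falls in the 11-19 band.
Grid: Level 11-19 × Category Moderate = 32-43 months.

32-43 months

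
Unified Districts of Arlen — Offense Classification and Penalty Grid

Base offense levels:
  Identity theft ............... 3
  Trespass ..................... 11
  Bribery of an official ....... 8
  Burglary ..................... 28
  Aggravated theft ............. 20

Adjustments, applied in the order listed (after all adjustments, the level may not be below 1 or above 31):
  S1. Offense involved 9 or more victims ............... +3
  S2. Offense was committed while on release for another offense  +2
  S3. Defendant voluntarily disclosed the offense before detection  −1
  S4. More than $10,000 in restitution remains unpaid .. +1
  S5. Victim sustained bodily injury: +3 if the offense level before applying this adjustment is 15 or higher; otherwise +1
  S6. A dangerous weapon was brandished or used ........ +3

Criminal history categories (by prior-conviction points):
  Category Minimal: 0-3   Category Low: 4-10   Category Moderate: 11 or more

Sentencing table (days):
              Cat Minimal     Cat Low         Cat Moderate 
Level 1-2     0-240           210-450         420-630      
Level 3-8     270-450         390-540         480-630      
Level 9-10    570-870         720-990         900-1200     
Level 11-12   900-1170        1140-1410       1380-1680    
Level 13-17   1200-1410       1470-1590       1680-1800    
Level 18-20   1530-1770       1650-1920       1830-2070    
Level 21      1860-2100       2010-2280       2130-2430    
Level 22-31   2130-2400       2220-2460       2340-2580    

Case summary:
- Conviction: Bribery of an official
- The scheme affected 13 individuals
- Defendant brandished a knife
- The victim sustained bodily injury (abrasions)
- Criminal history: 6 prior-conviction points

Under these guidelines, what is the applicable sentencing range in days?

Base offense level for bribery of an official: 8.
S1 applies: 8 + 3 = 11.
S2 does not apply.
S3 does not apply.
S4 does not apply.
S5 applies (level before this adjustment is 11 < 15, so +1): 11 + 1 = 12.
S6 applies: 12 + 3 = 15.
Final offense level: 15.
Criminal history: 6 prior points → Category Low (4-10).
Level 15 falls in the 13-17 band.
Grid: Level 13-17 × Category Low = 1470-1590 days.

1470-1590 days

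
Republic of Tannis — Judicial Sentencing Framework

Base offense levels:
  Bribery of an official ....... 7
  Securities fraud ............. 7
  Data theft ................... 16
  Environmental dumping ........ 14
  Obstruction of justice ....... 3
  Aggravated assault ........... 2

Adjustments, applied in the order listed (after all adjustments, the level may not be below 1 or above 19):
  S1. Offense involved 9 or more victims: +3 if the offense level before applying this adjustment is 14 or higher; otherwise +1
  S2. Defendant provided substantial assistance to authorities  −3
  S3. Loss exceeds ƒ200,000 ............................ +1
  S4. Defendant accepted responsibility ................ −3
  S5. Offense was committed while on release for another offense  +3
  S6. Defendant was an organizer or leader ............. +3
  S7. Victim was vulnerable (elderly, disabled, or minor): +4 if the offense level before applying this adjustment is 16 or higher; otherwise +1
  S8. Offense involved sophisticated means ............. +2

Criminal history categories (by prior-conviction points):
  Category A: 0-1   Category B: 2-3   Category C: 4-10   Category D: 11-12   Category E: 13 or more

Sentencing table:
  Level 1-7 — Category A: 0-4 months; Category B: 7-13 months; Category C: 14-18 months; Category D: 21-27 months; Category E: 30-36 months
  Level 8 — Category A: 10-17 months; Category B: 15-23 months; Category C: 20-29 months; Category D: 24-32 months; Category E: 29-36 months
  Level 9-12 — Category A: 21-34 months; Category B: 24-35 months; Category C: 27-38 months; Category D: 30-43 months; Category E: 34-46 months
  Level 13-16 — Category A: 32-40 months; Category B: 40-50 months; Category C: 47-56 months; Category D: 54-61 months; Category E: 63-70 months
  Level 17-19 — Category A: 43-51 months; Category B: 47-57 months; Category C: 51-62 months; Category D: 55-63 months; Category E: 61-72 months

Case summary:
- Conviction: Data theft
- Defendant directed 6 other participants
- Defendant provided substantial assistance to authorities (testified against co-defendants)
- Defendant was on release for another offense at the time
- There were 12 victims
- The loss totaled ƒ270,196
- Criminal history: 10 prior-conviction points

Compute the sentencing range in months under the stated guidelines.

51-62 months

Base offense level for data theft: 16.
S1 applies (level before this adjustment is 16 ≥ 14, so +3): 16 + 3 = 19.
S2 applies: 19 − 3 = 16.
S3 applies: 16 + 1 = 17.
S4 does not apply.
S5 applies: 17 + 3 = 20.
S6 applies: 20 + 3 = 23.
S7 does not apply.
Level 23 exceeds the maximum of 19; capped at 19.
Final offense level: 19.
Criminal history: 10 prior points → Category C (4-10).
Level 19 falls in the 17-19 band.
Grid: Level 17-19 × Category C = 51-62 months.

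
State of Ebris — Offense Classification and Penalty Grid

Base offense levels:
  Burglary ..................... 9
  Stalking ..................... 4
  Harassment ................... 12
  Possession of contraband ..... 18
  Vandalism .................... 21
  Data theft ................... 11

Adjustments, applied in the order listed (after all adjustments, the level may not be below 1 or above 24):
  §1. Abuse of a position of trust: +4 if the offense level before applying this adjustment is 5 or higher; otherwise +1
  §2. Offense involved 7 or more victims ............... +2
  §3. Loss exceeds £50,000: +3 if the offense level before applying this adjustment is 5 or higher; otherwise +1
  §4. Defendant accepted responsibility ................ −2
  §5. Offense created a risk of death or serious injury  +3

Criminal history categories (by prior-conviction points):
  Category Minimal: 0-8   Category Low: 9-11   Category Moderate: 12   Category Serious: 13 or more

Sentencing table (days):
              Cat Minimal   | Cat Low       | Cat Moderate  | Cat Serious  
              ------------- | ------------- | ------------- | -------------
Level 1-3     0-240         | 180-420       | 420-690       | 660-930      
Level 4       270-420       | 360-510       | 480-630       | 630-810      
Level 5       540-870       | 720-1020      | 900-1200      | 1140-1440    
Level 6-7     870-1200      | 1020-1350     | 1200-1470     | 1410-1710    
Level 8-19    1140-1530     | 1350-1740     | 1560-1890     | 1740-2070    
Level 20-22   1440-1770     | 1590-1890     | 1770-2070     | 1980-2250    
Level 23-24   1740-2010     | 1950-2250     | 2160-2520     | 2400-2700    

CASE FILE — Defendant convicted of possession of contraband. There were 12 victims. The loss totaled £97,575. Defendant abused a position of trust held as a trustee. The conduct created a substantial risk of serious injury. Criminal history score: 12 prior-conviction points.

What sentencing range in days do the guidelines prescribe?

2160-2520 days

Base offense level for possession of contraband: 18.
§1 applies (level before this adjustment is 18 ≥ 5, so +4): 18 + 4 = 22.
§2 applies: 22 + 2 = 24.
§3 applies (level before this adjustment is 24 ≥ 5, so +3): 24 + 3 = 27.
§4 does not apply.
§5 applies: 27 + 3 = 30.
Level 30 exceeds the maximum of 24; capped at 24.
Final offense level: 24.
Criminal history: 12 prior points → Category Moderate (12).
Level 24 falls in the 23-24 band.
Grid: Level 23-24 × Category Moderate = 2160-2520 days.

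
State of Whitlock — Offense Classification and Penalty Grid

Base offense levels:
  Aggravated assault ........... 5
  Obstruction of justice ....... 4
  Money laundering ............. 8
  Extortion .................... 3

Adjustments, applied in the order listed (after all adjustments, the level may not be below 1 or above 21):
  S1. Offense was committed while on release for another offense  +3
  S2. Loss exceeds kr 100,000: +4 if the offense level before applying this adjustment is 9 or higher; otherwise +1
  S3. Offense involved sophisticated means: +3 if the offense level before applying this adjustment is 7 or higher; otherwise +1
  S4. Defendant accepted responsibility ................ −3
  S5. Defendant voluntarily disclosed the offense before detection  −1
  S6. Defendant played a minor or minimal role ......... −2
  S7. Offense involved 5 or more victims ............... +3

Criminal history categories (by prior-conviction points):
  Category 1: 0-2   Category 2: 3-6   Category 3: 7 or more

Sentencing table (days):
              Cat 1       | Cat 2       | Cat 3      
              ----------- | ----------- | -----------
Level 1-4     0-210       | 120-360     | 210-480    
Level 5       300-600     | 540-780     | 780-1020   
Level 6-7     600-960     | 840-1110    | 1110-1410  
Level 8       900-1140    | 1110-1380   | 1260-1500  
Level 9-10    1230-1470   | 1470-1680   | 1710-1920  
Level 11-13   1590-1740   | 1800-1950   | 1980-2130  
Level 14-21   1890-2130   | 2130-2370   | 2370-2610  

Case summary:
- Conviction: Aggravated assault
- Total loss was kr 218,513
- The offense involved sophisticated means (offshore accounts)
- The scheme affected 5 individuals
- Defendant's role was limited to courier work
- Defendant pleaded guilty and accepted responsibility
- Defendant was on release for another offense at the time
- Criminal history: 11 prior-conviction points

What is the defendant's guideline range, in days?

1710-1920 days

Base offense level for aggravated assault: 5.
S1 applies: 5 + 3 = 8.
S2 applies (level before this adjustment is 8 < 9, so +1): 8 + 1 = 9.
S3 applies (level before this adjustment is 9 ≥ 7, so +3): 9 + 3 = 12.
S4 applies: 12 − 3 = 9.
S5 does not apply.
S6 applies: 9 − 2 = 7.
S7 applies: 7 + 3 = 10.
Final offense level: 10.
Criminal history: 11 prior points → Category 3 (7+).
Level 10 falls in the 9-10 band.
Grid: Level 9-10 × Category 3 = 1710-1920 days.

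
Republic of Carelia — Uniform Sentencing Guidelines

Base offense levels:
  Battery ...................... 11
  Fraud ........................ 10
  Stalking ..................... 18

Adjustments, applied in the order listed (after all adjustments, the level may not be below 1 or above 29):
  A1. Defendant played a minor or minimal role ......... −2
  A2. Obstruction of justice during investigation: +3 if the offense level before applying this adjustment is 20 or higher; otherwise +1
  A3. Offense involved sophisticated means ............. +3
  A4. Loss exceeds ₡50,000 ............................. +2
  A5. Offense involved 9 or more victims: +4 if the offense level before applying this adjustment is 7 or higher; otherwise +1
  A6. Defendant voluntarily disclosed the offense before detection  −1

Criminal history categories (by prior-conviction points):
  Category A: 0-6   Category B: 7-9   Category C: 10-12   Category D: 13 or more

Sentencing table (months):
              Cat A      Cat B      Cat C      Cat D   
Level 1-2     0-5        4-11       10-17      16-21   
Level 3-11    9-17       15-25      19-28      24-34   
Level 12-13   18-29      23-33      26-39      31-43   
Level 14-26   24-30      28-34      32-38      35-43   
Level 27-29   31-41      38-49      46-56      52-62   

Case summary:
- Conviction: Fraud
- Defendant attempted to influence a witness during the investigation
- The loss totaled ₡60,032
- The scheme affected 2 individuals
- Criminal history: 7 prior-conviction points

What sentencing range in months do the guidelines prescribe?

23-33 months

Base offense level for fraud: 10.
A1 does not apply.
A2 applies (level before this adjustment is 10 < 20, so +1): 10 + 1 = 11.
A3 does not apply.
A4 applies: 11 + 2 = 13.
A5 does not apply.
A6 does not apply.
Final offense level: 13.
Criminal history: 7 prior points → Category B (7-9).
Level 13 falls in the 12-13 band.
Grid: Level 12-13 × Category B = 23-33 months.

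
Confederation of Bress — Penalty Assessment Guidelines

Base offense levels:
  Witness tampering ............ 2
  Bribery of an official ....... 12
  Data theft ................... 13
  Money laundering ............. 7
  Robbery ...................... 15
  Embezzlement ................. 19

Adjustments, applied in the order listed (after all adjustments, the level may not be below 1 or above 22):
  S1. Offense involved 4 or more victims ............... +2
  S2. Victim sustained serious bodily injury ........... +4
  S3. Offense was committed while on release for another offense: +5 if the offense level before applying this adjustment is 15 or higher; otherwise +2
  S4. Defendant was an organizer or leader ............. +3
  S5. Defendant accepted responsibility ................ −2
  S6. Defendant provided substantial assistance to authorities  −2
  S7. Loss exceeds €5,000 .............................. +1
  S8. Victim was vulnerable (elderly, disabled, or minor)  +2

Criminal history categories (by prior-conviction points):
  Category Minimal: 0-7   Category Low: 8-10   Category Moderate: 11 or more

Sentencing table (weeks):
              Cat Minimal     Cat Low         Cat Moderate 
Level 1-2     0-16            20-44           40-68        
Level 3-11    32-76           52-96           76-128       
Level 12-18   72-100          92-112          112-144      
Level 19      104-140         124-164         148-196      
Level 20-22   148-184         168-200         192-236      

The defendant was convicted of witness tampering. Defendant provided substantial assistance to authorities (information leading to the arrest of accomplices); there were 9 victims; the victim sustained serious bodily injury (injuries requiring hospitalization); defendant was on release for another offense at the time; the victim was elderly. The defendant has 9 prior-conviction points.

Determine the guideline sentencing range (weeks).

52-96 weeks

Base offense level for witness tampering: 2.
S1 applies: 2 + 2 = 4.
S2 applies: 4 + 4 = 8.
S3 applies (level before this adjustment is 8 < 15, so +2): 8 + 2 = 10.
S5 does not apply.
S6 applies: 10 − 2 = 8.
S7 does not apply.
S8 applies: 8 + 2 = 10.
Final offense level: 10.
Criminal history: 9 prior points → Category Low (8-10).
Level 10 falls in the 3-11 band.
Grid: Level 3-11 × Category Low = 52-96 weeks.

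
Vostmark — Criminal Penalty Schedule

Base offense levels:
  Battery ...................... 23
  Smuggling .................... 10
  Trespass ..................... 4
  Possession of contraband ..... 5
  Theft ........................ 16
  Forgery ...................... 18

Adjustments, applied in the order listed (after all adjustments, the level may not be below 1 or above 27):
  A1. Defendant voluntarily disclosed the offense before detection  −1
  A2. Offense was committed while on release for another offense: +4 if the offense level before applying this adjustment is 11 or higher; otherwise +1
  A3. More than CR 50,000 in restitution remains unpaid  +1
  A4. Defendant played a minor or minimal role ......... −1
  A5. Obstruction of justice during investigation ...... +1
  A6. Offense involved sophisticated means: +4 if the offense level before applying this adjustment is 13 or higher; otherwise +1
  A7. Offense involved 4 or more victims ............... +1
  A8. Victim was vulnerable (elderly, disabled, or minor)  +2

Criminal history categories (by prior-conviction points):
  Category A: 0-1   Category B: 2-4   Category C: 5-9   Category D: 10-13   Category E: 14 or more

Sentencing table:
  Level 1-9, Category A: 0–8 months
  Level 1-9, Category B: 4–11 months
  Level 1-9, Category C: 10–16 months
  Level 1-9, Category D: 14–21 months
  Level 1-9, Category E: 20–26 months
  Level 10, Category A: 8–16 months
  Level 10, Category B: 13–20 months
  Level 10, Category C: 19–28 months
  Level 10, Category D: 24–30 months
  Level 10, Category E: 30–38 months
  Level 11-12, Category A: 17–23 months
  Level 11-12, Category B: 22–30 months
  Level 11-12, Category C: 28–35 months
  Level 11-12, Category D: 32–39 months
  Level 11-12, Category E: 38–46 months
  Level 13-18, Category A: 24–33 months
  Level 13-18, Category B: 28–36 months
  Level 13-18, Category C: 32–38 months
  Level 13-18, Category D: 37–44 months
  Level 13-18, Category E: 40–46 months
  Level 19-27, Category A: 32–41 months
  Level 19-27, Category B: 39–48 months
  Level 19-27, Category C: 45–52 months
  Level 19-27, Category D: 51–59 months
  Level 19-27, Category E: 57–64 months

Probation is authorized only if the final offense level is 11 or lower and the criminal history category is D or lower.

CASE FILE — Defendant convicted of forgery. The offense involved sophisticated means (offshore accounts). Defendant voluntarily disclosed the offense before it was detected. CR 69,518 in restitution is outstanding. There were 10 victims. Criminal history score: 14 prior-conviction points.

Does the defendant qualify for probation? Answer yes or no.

No

Base offense level for forgery: 18.
A1 applies: 18 − 1 = 17.
A2 does not apply.
A3 applies: 17 + 1 = 18.
A4 does not apply.
A6 applies (level before this adjustment is 18 ≥ 13, so +4): 18 + 4 = 22.
A7 applies: 22 + 1 = 23.
Final offense level: 23.
Criminal history: 14 prior points → Category E (14+).
Level 23 falls in the 19-27 band.
Grid: Level 19-27 × Category E = 57-64 months.
Probation check: level 23 > 11 and category E > D → not eligible.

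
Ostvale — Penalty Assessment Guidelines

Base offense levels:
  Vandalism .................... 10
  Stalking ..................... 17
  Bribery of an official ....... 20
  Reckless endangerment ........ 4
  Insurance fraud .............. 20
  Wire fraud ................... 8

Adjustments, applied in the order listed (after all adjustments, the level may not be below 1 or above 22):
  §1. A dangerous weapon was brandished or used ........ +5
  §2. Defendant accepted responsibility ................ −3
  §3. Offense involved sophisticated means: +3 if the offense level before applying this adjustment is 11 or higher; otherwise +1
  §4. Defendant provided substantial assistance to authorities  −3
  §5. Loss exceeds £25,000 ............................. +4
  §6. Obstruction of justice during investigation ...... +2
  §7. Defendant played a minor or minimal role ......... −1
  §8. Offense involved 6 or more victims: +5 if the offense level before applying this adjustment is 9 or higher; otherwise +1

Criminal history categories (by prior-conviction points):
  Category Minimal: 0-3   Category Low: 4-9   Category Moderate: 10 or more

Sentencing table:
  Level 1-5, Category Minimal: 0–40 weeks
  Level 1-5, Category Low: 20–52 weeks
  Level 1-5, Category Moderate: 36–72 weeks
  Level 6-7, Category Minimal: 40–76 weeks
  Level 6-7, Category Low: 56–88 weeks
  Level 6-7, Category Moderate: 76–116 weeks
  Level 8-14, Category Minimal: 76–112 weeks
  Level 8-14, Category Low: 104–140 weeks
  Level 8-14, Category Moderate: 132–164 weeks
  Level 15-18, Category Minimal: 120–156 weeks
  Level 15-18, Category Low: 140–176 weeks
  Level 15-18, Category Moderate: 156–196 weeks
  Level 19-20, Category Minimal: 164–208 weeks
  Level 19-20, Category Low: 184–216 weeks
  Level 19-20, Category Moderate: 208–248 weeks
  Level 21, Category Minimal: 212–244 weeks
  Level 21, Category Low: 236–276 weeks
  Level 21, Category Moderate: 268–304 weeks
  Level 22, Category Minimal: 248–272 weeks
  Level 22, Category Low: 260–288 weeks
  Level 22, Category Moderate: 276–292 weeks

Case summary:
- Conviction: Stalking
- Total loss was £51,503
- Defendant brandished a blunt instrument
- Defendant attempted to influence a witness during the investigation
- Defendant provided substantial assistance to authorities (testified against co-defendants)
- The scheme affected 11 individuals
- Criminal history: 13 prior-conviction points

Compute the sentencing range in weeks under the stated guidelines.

Base offense level for stalking: 17.
§1 applies: 17 + 5 = 22.
§3 does not apply.
§4 applies: 22 − 3 = 19.
§5 applies: 19 + 4 = 23.
§6 applies: 23 + 2 = 25.
§7 does not apply.
§8 applies (level before this adjustment is 25 ≥ 9, so +5): 25 + 5 = 30.
Level 30 exceeds the maximum of 22; capped at 22.
Final offense level: 22.
Criminal history: 13 prior points → Category Moderate (10+).
Level 22 falls in the 22 band.
Grid: Level 22 × Category Moderate = 276-292 weeks.

276-292 weeks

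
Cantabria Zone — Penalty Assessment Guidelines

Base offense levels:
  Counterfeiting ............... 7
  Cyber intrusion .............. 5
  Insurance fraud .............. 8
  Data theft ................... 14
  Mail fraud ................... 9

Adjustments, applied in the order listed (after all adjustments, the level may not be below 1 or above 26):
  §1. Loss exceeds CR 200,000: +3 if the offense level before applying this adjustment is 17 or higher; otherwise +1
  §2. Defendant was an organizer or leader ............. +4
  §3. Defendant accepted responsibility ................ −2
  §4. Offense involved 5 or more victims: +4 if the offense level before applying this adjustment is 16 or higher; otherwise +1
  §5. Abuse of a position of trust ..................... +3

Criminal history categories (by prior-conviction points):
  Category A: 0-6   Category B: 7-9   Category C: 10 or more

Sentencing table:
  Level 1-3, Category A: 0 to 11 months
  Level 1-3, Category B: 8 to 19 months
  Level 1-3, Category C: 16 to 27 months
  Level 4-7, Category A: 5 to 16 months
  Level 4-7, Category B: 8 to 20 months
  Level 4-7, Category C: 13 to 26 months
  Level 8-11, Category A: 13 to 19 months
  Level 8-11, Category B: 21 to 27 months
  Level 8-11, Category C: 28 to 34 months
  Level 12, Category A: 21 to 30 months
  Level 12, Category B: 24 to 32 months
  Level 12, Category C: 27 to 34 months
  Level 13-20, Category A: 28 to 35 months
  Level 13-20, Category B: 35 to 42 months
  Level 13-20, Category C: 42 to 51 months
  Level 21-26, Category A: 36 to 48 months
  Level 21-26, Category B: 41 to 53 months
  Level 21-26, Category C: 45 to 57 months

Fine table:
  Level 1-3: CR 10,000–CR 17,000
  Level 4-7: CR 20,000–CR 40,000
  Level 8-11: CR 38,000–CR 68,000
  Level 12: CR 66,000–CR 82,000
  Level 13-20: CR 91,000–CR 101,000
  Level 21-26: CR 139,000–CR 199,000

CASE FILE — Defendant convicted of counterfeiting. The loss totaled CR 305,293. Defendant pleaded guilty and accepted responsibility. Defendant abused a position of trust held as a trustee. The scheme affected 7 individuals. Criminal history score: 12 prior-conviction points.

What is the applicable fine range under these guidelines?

Base offense level for counterfeiting: 7.
§1 applies (level before this adjustment is 7 < 17, so +1): 7 + 1 = 8.
§2 does not apply.
§3 applies: 8 − 2 = 6.
§4 applies (level before this adjustment is 6 < 16, so +1): 6 + 1 = 7.
§5 applies: 7 + 3 = 10.
Final offense level: 10.
Level 10 falls in the 8-11 band.
Fine table: Level 8-11 → CR 38,000–CR 68,000.

CR 38,000–CR 68,000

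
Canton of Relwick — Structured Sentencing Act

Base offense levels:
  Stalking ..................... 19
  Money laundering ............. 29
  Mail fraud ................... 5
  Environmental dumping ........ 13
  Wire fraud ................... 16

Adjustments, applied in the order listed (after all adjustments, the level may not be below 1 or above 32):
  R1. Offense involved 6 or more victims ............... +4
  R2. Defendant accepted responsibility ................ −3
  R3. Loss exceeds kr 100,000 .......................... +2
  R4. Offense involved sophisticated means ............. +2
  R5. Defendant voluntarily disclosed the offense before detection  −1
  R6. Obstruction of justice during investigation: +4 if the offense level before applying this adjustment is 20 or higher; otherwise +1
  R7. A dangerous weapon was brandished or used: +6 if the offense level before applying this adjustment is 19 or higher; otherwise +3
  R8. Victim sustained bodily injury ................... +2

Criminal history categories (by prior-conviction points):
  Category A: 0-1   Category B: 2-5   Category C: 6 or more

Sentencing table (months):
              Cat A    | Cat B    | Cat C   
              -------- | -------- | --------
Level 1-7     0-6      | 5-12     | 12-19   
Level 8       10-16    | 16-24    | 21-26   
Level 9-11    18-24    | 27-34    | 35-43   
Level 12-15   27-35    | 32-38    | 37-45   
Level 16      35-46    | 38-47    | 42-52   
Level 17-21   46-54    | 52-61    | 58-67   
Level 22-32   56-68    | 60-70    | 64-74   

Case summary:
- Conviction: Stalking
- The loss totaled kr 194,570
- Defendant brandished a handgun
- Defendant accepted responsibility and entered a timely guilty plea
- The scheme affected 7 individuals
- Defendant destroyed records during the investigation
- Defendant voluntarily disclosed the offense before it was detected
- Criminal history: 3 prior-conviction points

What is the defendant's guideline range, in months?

60-70 months

Base offense level for stalking: 19.
R1 applies: 19 + 4 = 23.
R2 applies: 23 − 3 = 20.
R3 applies: 20 + 2 = 22.
R5 applies: 22 − 1 = 21.
R6 applies (level before this adjustment is 21 ≥ 20, so +4): 21 + 4 = 25.
R7 applies (level before this adjustment is 25 ≥ 19, so +6): 25 + 6 = 31.
R8 does not apply.
Final offense level: 31.
Criminal history: 3 prior points → Category B (2-5).
Level 31 falls in the 22-32 band.
Grid: Level 22-32 × Category B = 60-70 months.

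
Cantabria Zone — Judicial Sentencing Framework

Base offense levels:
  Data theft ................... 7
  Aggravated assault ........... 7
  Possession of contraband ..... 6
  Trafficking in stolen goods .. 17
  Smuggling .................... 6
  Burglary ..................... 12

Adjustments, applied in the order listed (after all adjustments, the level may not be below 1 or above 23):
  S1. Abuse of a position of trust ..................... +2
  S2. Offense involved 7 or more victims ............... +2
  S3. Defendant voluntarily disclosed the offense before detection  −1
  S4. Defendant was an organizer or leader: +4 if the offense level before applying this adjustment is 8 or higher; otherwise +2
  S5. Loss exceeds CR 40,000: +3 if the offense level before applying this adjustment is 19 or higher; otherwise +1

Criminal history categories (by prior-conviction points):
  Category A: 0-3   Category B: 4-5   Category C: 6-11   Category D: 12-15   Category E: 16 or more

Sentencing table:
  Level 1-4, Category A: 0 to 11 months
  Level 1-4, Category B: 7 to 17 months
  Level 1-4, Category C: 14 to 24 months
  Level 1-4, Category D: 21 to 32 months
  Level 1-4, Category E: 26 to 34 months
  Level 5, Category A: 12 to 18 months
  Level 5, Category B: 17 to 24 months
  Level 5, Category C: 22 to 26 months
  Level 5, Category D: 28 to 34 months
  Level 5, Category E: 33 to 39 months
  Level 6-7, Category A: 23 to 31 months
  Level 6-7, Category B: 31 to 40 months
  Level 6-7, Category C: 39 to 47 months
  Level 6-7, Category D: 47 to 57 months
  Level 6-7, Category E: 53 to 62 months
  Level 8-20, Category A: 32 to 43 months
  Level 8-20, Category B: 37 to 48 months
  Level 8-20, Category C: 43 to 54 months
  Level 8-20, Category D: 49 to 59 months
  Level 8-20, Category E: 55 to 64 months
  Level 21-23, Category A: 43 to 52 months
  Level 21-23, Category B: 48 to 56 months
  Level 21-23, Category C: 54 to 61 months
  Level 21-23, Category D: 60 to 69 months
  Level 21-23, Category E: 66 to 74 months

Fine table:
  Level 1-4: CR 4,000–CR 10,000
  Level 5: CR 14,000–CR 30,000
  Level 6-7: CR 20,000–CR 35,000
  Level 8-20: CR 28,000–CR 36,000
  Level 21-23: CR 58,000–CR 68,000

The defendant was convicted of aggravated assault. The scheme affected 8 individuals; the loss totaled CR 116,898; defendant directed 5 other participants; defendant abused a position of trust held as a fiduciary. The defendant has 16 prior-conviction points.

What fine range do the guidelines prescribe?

Base offense level for aggravated assault: 7.
S1 applies: 7 + 2 = 9.
S2 applies: 9 + 2 = 11.
S3 does not apply.
S4 applies (level before this adjustment is 11 ≥ 8, so +4): 11 + 4 = 15.
S5 applies (level before this adjustment is 15 < 19, so +1): 15 + 1 = 16.
Final offense level: 16.
Level 16 falls in the 8-20 band.
Fine table: Level 8-20 → CR 28,000–CR 36,000.

CR 28,000–CR 36,000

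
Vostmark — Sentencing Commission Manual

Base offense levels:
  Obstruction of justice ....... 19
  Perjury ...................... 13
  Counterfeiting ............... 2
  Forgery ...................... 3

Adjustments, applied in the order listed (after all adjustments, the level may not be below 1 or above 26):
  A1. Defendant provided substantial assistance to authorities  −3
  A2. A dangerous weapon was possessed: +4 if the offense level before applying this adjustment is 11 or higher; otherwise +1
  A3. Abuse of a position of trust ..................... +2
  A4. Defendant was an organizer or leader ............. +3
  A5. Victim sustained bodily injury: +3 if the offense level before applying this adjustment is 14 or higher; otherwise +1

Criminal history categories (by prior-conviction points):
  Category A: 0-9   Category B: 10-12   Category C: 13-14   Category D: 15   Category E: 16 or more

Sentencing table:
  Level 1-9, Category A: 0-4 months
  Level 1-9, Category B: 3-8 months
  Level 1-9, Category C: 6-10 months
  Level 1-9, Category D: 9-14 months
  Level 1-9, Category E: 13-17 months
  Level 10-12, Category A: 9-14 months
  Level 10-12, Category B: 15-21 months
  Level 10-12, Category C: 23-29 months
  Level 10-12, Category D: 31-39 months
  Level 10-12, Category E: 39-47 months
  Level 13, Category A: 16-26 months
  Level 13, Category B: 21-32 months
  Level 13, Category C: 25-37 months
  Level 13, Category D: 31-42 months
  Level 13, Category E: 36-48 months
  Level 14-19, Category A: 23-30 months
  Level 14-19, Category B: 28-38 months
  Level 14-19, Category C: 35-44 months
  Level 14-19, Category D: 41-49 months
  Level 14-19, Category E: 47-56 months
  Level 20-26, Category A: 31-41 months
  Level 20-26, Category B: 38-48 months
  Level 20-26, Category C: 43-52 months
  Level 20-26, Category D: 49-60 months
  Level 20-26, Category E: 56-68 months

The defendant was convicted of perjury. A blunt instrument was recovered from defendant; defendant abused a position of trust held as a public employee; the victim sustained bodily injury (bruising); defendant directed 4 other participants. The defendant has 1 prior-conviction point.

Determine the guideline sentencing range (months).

31-41 months

Base offense level for perjury: 13.
A1 does not apply.
A2 applies (level before this adjustment is 13 ≥ 11, so +4): 13 + 4 = 17.
A3 applies: 17 + 2 = 19.
A4 applies: 19 + 3 = 22.
A5 applies (level before this adjustment is 22 ≥ 14, so +3): 22 + 3 = 25.
Final offense level: 25.
Criminal history: 1 prior point → Category A (0-9).
Level 25 falls in the 20-26 band.
Grid: Level 20-26 × Category A = 31-41 months.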